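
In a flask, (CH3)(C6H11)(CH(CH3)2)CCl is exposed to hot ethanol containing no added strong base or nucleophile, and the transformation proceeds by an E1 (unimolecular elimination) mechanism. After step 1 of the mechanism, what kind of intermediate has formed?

tertiary carbocation

Step 1: The C–Cl bond breaks with both electrons going to the chloride; Cl⁻ leaves and a tertiary carbocation remains.
After step 1 the species present is a tertiary carbocation.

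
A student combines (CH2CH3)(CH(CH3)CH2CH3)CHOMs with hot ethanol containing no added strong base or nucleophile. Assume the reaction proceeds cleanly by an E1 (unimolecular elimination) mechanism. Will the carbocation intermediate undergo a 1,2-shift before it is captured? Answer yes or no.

yes

The first-formed carbocation is secondary.
The adjacent sec-butyl carbon already bears 2 other carbon substituents and has a hydrogen to migrate; after a 1,2-hydride shift from that carbon the positive charge sits on a tertiary centre.
Tertiary is more stable than secondary, so the shift occurs.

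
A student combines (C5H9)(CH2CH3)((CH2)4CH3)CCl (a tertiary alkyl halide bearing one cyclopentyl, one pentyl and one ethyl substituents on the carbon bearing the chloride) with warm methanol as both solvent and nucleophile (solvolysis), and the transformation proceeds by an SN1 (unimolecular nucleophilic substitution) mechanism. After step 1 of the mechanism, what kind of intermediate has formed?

tertiary carbocation

Step 1: Unassisted departure of Cl⁻ (taking the C–Cl bonding pair) generates a tertiary carbocation.
After step 1 the species present is a tertiary carbocation.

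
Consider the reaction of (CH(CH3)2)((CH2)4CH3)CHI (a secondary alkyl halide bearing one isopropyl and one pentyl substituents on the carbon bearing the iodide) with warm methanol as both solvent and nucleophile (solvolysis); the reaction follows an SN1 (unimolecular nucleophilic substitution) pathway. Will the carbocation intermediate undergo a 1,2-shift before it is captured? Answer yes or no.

yes

The first-formed carbocation is secondary.
The adjacent isopropyl carbon already bears 2 other carbon substituents and has a hydrogen to migrate; after a 1,2-hydride shift from that carbon the positive charge sits on a tertiary centre.
Tertiary is more stable than secondary, so the shift occurs.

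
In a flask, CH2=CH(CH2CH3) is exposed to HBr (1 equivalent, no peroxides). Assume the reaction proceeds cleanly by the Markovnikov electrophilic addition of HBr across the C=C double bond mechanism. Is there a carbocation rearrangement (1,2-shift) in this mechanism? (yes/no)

no

The first-formed carbocation is secondary.
No single 1,2-shift to an adjacent carbon would produce a more-substituted cation than the one already present, so no rearrangement occurs.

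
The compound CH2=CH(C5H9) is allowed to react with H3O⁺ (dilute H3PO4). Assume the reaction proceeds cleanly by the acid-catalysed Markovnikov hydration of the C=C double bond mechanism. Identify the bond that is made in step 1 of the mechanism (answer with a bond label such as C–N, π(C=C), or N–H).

C–H

Step 1: Electrophilic addition begins with the π(C=C) electrons forming a bond to the proton of H3O⁺. Following Markovnikov's rule, the resulting cation is secondary. H2O is released.
The bond formed in this step is the C–H bond.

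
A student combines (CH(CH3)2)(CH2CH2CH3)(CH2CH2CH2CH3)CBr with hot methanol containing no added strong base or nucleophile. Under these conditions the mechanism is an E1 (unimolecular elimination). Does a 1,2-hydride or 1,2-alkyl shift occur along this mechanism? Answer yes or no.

The first-formed carbocation is tertiary.
No single 1,2-shift to an adjacent carbon would produce a more-substituted cation than the one already present, so no rearrangement occurs.

no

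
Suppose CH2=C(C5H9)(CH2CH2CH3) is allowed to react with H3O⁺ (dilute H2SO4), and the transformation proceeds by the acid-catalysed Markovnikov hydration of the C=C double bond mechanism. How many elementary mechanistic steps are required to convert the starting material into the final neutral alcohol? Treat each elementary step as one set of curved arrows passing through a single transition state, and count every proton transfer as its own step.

3

Step 1: Protonation of the alkene by H3O⁺: the π bond acts as the nucleophile and picks up H⁺, giving the more stable (Markovnikov) tertiary carbocation. H2O is released.
(No 1,2-shift: no single shift to an adjacent carbon would give a more stable cation.)
Step 2: Nucleophilic capture of the cation by H2O produces the protonated alcohol (an oxonium ion).
Step 3: Deprotonation of the oxonium ion by a water molecule delivers the neutral alcohol and regenerates the acid catalyst.
Total: 3 elementary steps.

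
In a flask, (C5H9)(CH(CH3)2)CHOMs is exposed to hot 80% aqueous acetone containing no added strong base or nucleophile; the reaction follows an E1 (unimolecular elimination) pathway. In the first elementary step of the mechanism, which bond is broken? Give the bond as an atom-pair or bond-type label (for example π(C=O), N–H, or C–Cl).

C–O

Step 1: Unassisted departure of MsO⁻ (taking the C–O bonding pair) generates a secondary carbocation.
The bond broken in this step is the C–O bond.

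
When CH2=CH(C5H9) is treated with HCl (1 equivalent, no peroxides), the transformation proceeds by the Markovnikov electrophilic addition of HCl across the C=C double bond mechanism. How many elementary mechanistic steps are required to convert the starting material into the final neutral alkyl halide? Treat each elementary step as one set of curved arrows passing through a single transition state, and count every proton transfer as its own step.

3

Step 1: Electrophilic addition begins with the π(C=C) electrons forming a bond to the proton of HCl. Following Markovnikov's rule, the resulting cation is secondary. The H–Cl bond breaks heterolytically, releasing Cl⁻.
Step 2: Carbocation rearrangement: a 1,2-hydride shift from the adjacent cyclopentyl carbon converts the initially-formed secondary cation into the more stable tertiary cation.
Step 3: Cl⁻ captures the cation: a lone pair on Cl⁻ fills the empty p orbital, producing the alkyl halide product.
Total: 3 elementary steps.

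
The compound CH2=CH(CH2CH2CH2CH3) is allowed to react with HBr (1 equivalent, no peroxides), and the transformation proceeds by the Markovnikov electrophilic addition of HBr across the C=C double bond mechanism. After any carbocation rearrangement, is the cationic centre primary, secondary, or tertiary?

Step 1: Electrophilic addition begins with the π(C=C) electrons forming a bond to the proton of HBr. Following Markovnikov's rule, the resulting cation is secondary. The H–Br bond breaks heterolytically, releasing Br⁻.
No single 1,2-shift to an adjacent carbon would give a more-substituted cation, so no rearrangement occurs.

secondary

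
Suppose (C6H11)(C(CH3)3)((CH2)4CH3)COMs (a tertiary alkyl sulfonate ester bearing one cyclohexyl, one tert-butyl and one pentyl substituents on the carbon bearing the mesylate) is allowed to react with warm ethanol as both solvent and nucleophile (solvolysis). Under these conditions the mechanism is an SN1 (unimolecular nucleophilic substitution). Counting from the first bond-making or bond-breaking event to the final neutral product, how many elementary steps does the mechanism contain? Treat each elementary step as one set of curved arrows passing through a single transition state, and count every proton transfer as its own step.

Step 1: Ionisation: the C–O σ-bond cleaves heterolytically; both bonding electrons depart with MsO⁻, leaving a tertiary carbocation at the α-carbon.
(No 1,2-shift: no single shift to an adjacent carbon would give a more stable cation.)
Step 2: A lone pair on the oxygen of CH3CH2OH attacks the carbocation, forming a new C–O σ-bond and an oxonium ion.
Step 3: A second solvent molecule removes the proton on oxygen, giving the neutral ether product.
Total: 3 elementary steps.

3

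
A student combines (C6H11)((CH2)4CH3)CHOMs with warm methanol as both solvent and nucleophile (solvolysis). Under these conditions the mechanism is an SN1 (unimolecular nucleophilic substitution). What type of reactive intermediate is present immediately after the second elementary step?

tertiary carbocation

Step 1: Ionisation: the C–O σ-bond cleaves heterolytically; both bonding electrons depart with MsO⁻, leaving a secondary carbocation at the α-carbon.
Step 2: A hydride (H with its bonding pair) migrates from the adjacent cyclohexyl carbon to the cationic centre — a 1,2-hydride shift — upgrading the secondary cation to a tertiary one.
After step 2 the species present is a tertiary carbocation.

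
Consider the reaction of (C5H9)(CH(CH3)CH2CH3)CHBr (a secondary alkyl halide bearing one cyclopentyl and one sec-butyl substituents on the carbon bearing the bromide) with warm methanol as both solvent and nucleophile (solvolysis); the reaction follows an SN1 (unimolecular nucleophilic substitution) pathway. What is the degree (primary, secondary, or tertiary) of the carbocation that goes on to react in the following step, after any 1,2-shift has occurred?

tertiary

Step 1: Rate-determining heterolysis of the C–Br bond gives Br⁻ and a secondary carbocation.
Step 2: Carbocation rearrangement: a 1,2-hydride shift from the adjacent cyclopentyl carbon converts the initially-formed secondary cation into the more stable tertiary cation.
The cation rearranges from secondary to tertiary via a 1,2-hydride shift from the adjacent cyclopentyl carbon; the tertiary cation is what reacts next.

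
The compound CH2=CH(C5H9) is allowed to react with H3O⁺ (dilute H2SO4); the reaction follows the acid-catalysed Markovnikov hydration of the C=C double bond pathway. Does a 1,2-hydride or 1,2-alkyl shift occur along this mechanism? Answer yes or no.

yes

The first-formed carbocation is secondary.
The adjacent cyclopentyl carbon already bears 2 other carbon substituents and has a hydrogen to migrate; after a 1,2-hydride shift from that carbon the positive charge sits on a tertiary centre.
Tertiary is more stable than secondary, so the shift occurs.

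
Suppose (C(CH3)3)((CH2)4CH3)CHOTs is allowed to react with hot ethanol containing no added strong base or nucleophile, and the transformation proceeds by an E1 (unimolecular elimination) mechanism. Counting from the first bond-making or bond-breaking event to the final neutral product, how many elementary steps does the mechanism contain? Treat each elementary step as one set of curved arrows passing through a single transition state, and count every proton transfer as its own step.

3

Step 1: Unassisted departure of TsO⁻ (taking the C–O bonding pair) generates a secondary carbocation.
Step 2: A 1,2-methyl shift from the adjacent tert-butyl carbon moves the positive charge from the secondary centre to an adjacent carbon, generating a more stable tertiary carbocation.
Step 3: Loss of a β-proton to an ethanol molecule of the solvent: the C–H bonding pair collapses toward the cationic carbon to form the C=C π bond, yielding the alkene.
Total: 3 elementary steps.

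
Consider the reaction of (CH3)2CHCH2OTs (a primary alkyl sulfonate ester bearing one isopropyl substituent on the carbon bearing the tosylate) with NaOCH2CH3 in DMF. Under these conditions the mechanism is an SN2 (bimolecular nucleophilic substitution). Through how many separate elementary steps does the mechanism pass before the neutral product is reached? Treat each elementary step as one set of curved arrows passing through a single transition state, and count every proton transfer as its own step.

Step 1: The ethoxide nucleophile donates a lone pair from O to the α-carbon in a backside attack; simultaneously the C–O σ-bond breaks and both of its electrons leave with TsO⁻. One concerted step with inversion of configuration.
Total: 1 elementary step.

1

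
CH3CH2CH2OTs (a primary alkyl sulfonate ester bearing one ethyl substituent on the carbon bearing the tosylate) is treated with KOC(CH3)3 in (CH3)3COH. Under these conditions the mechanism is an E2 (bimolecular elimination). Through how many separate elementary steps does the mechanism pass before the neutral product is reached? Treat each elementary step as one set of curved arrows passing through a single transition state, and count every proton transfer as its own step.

1

Step 1: Concerted anti-periplanar elimination: (CH3)3CO⁻ abstracts a β-H while TsO⁻ leaves, and the C–H electrons become the new C=C π bond — all in a single transition state.
Total: 1 elementary step.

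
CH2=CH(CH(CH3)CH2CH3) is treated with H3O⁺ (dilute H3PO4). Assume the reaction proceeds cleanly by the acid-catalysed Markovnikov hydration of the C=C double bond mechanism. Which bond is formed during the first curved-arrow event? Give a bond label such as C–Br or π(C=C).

C–H

Step 1: The π electrons of the C=C bond attack a proton of H3O⁺; Markovnikov addition places the new C–H on the less-substituted alkene carbon, so the positive charge ends up on the more-substituted carbon — a secondary carbocation. H2O is released.
The bond formed in this step is the C–H bond.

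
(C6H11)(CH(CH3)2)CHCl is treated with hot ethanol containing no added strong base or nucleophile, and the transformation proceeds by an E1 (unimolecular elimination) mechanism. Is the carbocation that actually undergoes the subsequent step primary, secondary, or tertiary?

tertiary

Step 1: The C–Cl bond breaks with both electrons going to the chloride; Cl⁻ leaves and a secondary carbocation remains.
Step 2: A 1,2-hydride shift from the adjacent isopropyl carbon moves the positive charge from the secondary centre to an adjacent carbon, generating a more stable tertiary carbocation.
The cation rearranges from secondary to tertiary via a 1,2-hydride shift from the adjacent isopropyl carbon; the tertiary cation is what reacts next.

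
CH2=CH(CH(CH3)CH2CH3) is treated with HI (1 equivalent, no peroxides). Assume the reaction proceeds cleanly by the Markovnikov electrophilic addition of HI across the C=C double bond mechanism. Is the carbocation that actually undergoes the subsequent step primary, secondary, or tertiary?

tertiary

Step 1: Electrophilic addition begins with the π(C=C) electrons forming a bond to the proton of HI. Following Markovnikov's rule, the resulting cation is secondary. The H–I bond breaks heterolytically, releasing I⁻.
Step 2: Carbocation rearrangement: a 1,2-hydride shift from the adjacent sec-butyl carbon converts the initially-formed secondary cation into the more stable tertiary cation.
The cation rearranges from secondary to tertiary via a 1,2-hydride shift from the adjacent sec-butyl carbon; the tertiary cation is what reacts next.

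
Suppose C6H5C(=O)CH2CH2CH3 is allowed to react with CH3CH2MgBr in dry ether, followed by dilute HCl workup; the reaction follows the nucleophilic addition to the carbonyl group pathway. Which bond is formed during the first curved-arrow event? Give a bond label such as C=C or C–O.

C–C

Step 1: the carbanion-like carbon of CH3CH2MgBr attacks the sp² carbonyl carbon; the C=O π bond breaks and the electrons end up as a lone pair on the alkoxide oxygen of the tetrahedral intermediate.
The bond formed in this step is the C–C bond.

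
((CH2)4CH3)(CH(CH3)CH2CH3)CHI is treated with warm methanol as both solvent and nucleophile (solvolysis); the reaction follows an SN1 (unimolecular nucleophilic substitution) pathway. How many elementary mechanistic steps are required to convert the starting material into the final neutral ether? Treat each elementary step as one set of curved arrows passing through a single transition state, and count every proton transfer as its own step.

Step 1: The C–I bond breaks with both electrons going to the iodide; I⁻ leaves and a secondary carbocation remains.
Step 2: A 1,2-hydride shift from the adjacent sec-butyl carbon moves the positive charge from the secondary centre to an adjacent carbon, generating a more stable tertiary carbocation.
Step 3: A lone pair on the oxygen of CH3OH attacks the carbocation, forming a new C–O σ-bond and an oxonium ion.
Step 4: Deprotonation of the oxonium oxygen by solvent methanol yields the neutral ether.
Total: 4 elementary steps.

4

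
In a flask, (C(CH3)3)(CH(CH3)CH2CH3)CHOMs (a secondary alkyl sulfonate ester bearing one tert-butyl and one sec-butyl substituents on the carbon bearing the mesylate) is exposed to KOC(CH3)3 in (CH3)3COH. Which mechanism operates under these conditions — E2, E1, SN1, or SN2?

Conditions: a strong/bulky base with a secondary substrate bearing a β-hydrogen.
These conditions are the textbook signature of the E2 pathway.
A strong (often hindered) base removes a β-H in concert with loss of the leaving group — bimolecular elimination.

E2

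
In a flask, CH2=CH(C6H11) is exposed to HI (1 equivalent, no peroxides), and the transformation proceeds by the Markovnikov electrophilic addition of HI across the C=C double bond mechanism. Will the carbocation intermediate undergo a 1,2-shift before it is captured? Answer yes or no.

yes

The first-formed carbocation is secondary.
The adjacent cyclohexyl carbon already bears 2 other carbon substituents and has a hydrogen to migrate; after a 1,2-hydride shift from that carbon the positive charge sits on a tertiary centre.
Tertiary is more stable than secondary, so the shift occurs.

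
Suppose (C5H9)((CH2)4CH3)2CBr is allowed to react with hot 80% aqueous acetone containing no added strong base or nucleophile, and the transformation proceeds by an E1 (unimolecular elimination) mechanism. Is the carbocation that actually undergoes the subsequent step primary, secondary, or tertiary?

Step 1: Unassisted departure of Br⁻ (taking the C–Br bonding pair) generates a tertiary carbocation.
No single 1,2-shift to an adjacent carbon would give a more-substituted cation, so no rearrangement occurs.

tertiary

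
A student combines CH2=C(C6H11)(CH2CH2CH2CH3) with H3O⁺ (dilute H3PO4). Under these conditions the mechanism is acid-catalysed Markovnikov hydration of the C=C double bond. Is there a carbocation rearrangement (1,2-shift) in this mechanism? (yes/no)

no

The first-formed carbocation is tertiary.
No single 1,2-shift to an adjacent carbon would produce a more-substituted cation than the one already present, so no rearrangement occurs.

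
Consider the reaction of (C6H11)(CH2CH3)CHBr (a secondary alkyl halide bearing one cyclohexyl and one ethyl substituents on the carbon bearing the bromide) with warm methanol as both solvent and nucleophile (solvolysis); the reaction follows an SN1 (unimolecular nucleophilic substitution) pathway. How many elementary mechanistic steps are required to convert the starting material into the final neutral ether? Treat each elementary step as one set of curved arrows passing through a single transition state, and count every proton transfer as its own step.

4

Step 1: Rate-determining heterolysis of the C–Br bond gives Br⁻ and a secondary carbocation.
Step 2: Carbocation rearrangement: a 1,2-hydride shift from the adjacent cyclohexyl carbon converts the initially-formed secondary cation into the more stable tertiary cation.
Step 3: Nucleophilic capture: the oxygen of CH3OH bonds to the cationic carbon, producing an oxonium-ion intermediate.
Step 4: Proton transfer from the O–H of the oxonium ion to a solvent molecule delivers the neutral ether.
Total: 4 elementary steps.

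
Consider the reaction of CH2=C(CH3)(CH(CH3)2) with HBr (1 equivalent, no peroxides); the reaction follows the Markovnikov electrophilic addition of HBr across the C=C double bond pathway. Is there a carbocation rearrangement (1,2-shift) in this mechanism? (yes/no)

no

The first-formed carbocation is tertiary.
No single 1,2-shift to an adjacent carbon would produce a more-substituted cation than the one already present, so no rearrangement occurs.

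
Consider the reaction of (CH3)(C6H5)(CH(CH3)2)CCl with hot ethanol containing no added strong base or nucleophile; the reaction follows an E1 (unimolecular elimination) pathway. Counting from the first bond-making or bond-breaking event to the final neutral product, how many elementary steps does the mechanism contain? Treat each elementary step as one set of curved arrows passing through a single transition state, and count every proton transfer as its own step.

2

Step 1: Ionisation: the C–Cl σ-bond cleaves heterolytically; both bonding electrons depart with Cl⁻, leaving a tertiary carbocation at the α-carbon.
(No 1,2-shift: no single shift to an adjacent carbon would give a more stable cation.)
Step 2: An ethanol molecule (solvent) deprotonates a β-carbon; as the C–H bond breaks, those electrons form the new alkene π bond.
Total: 2 elementary steps.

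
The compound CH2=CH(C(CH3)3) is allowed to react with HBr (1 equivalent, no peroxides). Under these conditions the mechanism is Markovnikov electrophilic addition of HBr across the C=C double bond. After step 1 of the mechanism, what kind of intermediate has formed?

secondary carbocation

Step 1: The π electrons of the C=C bond attack a proton of HBr; Markovnikov addition places the new C–H on the less-substituted alkene carbon, so the positive charge ends up on the more-substituted carbon — a secondary carbocation. The H–Br bond breaks heterolytically, releasing Br⁻.
After step 1 the species present is a secondary carbocation.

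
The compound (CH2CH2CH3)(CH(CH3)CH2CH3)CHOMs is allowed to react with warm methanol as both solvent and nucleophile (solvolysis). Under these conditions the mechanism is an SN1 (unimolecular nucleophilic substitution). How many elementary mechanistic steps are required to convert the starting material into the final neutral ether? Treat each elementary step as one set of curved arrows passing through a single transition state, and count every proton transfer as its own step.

4

Step 1: Ionisation: the C–O σ-bond cleaves heterolytically; both bonding electrons depart with MsO⁻, leaving a secondary carbocation at the α-carbon.
Step 2: A hydride (H with its bonding pair) migrates from the adjacent sec-butyl carbon to the cationic centre — a 1,2-hydride shift — upgrading the secondary cation to a tertiary one.
Step 3: CH3OH donates an oxygen lone pair into the empty p orbital of the cation, giving a protonated ether (an oxonium ion).
Step 4: A second solvent molecule removes the proton on oxygen, giving the neutral ether product.
Total: 4 elementary steps.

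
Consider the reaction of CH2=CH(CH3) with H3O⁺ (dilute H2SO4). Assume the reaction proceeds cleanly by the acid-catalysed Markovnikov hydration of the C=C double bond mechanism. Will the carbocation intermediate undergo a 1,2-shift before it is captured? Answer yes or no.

The first-formed carbocation is secondary.
No single 1,2-shift to an adjacent carbon would produce a more-substituted cation than the one already present, so no rearrangement occurs.

no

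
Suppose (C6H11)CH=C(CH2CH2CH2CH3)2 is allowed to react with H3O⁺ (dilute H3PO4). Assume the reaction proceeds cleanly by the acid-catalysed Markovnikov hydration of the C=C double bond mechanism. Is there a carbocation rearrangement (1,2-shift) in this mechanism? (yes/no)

The first-formed carbocation is tertiary.
No single 1,2-shift to an adjacent carbon would produce a more-substituted cation than the one already present, so no rearrangement occurs.

no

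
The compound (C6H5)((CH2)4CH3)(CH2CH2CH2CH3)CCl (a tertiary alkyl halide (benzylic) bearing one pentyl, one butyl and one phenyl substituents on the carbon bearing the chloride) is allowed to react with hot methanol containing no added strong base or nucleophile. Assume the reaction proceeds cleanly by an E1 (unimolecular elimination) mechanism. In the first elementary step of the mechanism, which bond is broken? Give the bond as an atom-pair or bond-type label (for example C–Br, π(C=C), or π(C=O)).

C–Cl

Step 1: Ionisation: the C–Cl σ-bond cleaves heterolytically; both bonding electrons depart with Cl⁻, leaving a tertiary carbocation at the α-carbon.
The bond broken in this step is the C–Cl bond.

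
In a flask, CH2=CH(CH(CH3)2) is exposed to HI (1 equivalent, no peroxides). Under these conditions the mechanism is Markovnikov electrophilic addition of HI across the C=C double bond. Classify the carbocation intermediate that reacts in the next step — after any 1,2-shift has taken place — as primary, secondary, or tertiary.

tertiary

Step 1: Electrophilic addition begins with the π(C=C) electrons forming a bond to the proton of HI. Following Markovnikov's rule, the resulting cation is secondary. The H–I bond breaks heterolytically, releasing I⁻.
Step 2: A hydride (H with its bonding pair) migrates from the adjacent isopropyl carbon to the cationic centre — a 1,2-hydride shift — upgrading the secondary cation to a tertiary one.
The cation rearranges from secondary to tertiary via a 1,2-hydride shift from the adjacent isopropyl carbon; the tertiary cation is what reacts next.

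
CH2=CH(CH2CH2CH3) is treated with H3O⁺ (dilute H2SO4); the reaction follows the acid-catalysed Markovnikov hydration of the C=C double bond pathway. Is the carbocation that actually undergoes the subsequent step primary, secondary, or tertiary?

Step 1: Electrophilic addition begins with the π(C=C) electrons forming a bond to the proton of H3O⁺. Following Markovnikov's rule, the resulting cation is secondary. H2O is released.
No single 1,2-shift to an adjacent carbon would give a more-substituted cation, so no rearrangement occurs.

secondary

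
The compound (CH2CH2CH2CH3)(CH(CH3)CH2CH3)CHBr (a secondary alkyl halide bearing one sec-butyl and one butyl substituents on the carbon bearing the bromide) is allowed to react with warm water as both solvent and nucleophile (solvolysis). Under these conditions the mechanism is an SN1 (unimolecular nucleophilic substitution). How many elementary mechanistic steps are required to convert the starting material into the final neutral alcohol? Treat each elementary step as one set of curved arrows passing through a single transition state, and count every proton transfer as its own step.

4

Step 1: Ionisation: the C–Br σ-bond cleaves heterolytically; both bonding electrons depart with Br⁻, leaving a secondary carbocation at the α-carbon.
Step 2: A hydride (H with its bonding pair) migrates from the adjacent sec-butyl carbon to the cationic centre — a 1,2-hydride shift — upgrading the secondary cation to a tertiary one.
Step 3: A lone pair on the oxygen of H2O attacks the carbocation, forming a new C–O σ-bond and an oxonium ion.
Step 4: Proton transfer from the O–H of the oxonium ion to a solvent molecule delivers the neutral alcohol.
Total: 4 elementary steps.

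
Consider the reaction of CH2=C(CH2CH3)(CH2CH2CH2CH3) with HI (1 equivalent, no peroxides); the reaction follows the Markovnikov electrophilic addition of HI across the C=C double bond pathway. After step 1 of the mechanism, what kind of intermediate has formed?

Step 1: Electrophilic addition begins with the π(C=C) electrons forming a bond to the proton of HI. Following Markovnikov's rule, the resulting cation is tertiary. The H–I bond breaks heterolytically, releasing I⁻.
After step 1 the species present is a tertiary carbocation.

tertiary carbocation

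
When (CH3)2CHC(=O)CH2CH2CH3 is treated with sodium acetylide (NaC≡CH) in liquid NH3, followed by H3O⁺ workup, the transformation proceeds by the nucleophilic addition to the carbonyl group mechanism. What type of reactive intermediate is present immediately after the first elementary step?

Step 1: HC≡C⁻ attacks the sp² carbonyl carbon; the C=O π bond breaks and the electrons end up as a lone pair on the alkoxide oxygen of the tetrahedral intermediate.
After step 1 the species present is a tetrahedral alkoxide intermediate.

tetrahedral alkoxide intermediate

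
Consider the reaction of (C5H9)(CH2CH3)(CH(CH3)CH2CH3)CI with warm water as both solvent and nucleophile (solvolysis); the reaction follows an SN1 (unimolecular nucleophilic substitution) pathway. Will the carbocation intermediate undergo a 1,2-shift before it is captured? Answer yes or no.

no

The first-formed carbocation is tertiary.
No single 1,2-shift to an adjacent carbon would produce a more-substituted cation than the one already present, so no rearrangement occurs.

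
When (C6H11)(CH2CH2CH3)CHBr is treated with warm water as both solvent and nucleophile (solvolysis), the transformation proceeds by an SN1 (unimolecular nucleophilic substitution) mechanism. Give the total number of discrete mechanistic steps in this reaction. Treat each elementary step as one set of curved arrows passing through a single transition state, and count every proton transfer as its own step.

Step 1: Ionisation: the C–Br σ-bond cleaves heterolytically; both bonding electrons depart with Br⁻, leaving a secondary carbocation at the α-carbon.
Step 2: Carbocation rearrangement: a 1,2-hydride shift from the adjacent cyclohexyl carbon converts the initially-formed secondary cation into the more stable tertiary cation.
Step 3: A lone pair on the oxygen of H2O attacks the carbocation, forming a new C–O σ-bond and an oxonium ion.
Step 4: A second solvent molecule removes the proton on oxygen, giving the neutral alcohol product.
Total: 4 elementary steps.

4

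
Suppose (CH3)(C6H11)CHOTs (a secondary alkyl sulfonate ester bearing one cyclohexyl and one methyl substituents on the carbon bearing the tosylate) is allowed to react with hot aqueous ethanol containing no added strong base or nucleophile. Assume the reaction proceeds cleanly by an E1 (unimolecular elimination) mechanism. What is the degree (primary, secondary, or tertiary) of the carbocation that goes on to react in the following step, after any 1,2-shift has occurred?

Step 1: The C–O bond breaks with both electrons going to the tosylate; TsO⁻ leaves and a secondary carbocation remains.
Step 2: A 1,2-hydride shift from the adjacent cyclohexyl carbon moves the positive charge from the secondary centre to an adjacent carbon, generating a more stable tertiary carbocation.
The cation rearranges from secondary to tertiary via a 1,2-hydride shift from the adjacent cyclohexyl carbon; the tertiary cation is what reacts next.

tertiary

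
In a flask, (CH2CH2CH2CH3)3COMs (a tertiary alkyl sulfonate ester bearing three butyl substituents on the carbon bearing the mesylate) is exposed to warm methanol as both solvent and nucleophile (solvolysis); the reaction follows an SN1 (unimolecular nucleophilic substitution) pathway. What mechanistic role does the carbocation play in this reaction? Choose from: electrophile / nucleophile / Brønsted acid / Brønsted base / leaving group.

Step 2: A lone pair on the oxygen of CH3OH attacks the carbocation, forming a new C–O σ-bond and an oxonium ion.
The carbocation accepts an electron pair into an empty or π* orbital — it is the electrophile.

electrophile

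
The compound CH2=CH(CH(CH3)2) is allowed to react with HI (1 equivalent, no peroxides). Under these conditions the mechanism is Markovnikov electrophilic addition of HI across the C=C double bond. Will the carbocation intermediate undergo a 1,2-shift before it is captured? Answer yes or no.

yes

The first-formed carbocation is secondary.
The adjacent isopropyl carbon already bears 2 other carbon substituents and has a hydrogen to migrate; after a 1,2-hydride shift from that carbon the positive charge sits on a tertiary centre.
Tertiary is more stable than secondary, so the shift occurs.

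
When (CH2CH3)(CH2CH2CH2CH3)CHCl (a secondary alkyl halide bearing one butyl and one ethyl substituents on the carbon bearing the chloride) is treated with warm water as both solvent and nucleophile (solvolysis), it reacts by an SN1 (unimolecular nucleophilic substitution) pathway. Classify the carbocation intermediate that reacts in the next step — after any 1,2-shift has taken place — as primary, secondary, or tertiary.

Step 1: Ionisation: the C–Cl σ-bond cleaves heterolytically; both bonding electrons depart with Cl⁻, leaving a secondary carbocation at the α-carbon.
No single 1,2-shift to an adjacent carbon would give a more-substituted cation, so no rearrangement occurs.

secondary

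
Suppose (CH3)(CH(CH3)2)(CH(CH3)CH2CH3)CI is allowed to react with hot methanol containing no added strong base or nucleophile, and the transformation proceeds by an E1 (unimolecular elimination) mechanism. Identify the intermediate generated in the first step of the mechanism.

Step 1: Ionisation: the C–I σ-bond cleaves heterolytically; both bonding electrons depart with I⁻, leaving a tertiary carbocation at the α-carbon.
After step 1 the species present is a tertiary carbocation.

tertiary carbocation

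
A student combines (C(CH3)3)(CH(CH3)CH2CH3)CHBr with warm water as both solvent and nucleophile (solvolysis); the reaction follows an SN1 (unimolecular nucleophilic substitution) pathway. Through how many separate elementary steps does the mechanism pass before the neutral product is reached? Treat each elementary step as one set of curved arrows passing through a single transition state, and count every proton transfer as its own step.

Step 1: Ionisation: the C–Br σ-bond cleaves heterolytically; both bonding electrons depart with Br⁻, leaving a secondary carbocation at the α-carbon.
Step 2: A 1,2-hydride shift from the adjacent sec-butyl carbon moves the positive charge from the secondary centre to an adjacent carbon, generating a more stable tertiary carbocation.
Step 3: A lone pair on the oxygen of H2O attacks the carbocation, forming a new C–O σ-bond and an oxonium ion.
Step 4: Deprotonation of the oxonium oxygen by solvent water yields the neutral alcohol.
Total: 4 elementary steps.

4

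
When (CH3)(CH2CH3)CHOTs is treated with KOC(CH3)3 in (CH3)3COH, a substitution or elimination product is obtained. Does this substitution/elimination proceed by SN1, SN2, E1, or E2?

E2

Conditions: a strong/bulky base with a secondary substrate bearing a β-hydrogen.
These conditions are the textbook signature of the E2 pathway.
A strong (often hindered) base removes a β-H in concert with loss of the leaving group — bimolecular elimination.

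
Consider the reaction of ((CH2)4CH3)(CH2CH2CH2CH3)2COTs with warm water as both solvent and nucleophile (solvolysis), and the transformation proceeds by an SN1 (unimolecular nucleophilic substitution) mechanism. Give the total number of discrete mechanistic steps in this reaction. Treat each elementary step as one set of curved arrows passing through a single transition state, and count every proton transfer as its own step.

3

Step 1: Rate-determining heterolysis of the C–O bond gives TsO⁻ and a tertiary carbocation.
(No 1,2-shift: no single shift to an adjacent carbon would give a more stable cation.)
Step 2: A lone pair on the oxygen of H2O attacks the carbocation, forming a new C–O σ-bond and an oxonium ion.
Step 3: Deprotonation of the oxonium oxygen by solvent water yields the neutral alcohol.
Total: 3 elementary steps.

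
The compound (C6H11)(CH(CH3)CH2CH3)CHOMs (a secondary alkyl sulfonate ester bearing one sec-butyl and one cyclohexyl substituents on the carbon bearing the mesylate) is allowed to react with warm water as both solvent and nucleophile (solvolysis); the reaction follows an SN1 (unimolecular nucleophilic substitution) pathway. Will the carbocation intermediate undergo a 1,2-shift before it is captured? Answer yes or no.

yes

The first-formed carbocation is secondary.
The adjacent sec-butyl carbon already bears 2 other carbon substituents and has a hydrogen to migrate; after a 1,2-hydride shift from that carbon the positive charge sits on a tertiary centre.
Tertiary is more stable than secondary, so the shift occurs.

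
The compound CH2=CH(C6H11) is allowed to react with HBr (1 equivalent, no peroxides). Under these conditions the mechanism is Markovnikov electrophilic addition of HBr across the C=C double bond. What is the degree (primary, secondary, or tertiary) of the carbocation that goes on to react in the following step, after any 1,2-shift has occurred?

Step 1: Protonation of the alkene by HBr: the π bond acts as the nucleophile and picks up H⁺, giving the more stable (Markovnikov) secondary carbocation. The H–Br bond breaks heterolytically, releasing Br⁻.
Step 2: A hydride (H with its bonding pair) migrates from the adjacent cyclohexyl carbon to the cationic centre — a 1,2-hydride shift — upgrading the secondary cation to a tertiary one.
The cation rearranges from secondary to tertiary via a 1,2-hydride shift from the adjacent cyclohexyl carbon; the tertiary cation is what reacts next.

tertiary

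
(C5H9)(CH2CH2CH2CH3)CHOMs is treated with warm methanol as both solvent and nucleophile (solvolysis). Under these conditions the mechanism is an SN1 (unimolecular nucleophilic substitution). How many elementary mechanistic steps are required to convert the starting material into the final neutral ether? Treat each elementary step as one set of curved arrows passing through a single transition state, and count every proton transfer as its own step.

4

Step 1: Unassisted departure of MsO⁻ (taking the C–O bonding pair) generates a secondary carbocation.
Step 2: A hydride (H with its bonding pair) migrates from the adjacent cyclopentyl carbon to the cationic centre — a 1,2-hydride shift — upgrading the secondary cation to a tertiary one.
Step 3: CH3OH donates an oxygen lone pair into the empty p orbital of the cation, giving a protonated ether (an oxonium ion).
Step 4: Proton transfer from the O–H of the oxonium ion to a solvent molecule delivers the neutral ether.
Total: 4 elementary steps.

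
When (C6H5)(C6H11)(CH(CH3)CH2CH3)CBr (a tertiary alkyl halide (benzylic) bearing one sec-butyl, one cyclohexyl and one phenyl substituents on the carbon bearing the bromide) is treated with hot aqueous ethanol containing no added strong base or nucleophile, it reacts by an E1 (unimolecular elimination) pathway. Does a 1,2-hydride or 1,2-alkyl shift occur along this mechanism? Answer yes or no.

no

The first-formed carbocation is tertiary.
No single 1,2-shift to an adjacent carbon would produce a more-substituted cation than the one already present, so no rearrangement occurs.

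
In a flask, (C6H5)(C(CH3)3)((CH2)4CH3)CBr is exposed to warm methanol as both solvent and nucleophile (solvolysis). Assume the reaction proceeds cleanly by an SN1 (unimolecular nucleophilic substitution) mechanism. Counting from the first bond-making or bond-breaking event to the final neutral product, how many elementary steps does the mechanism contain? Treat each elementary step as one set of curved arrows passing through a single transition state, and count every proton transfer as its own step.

3

Step 1: Ionisation: the C–Br σ-bond cleaves heterolytically; both bonding electrons depart with Br⁻, leaving a tertiary carbocation at the α-carbon.
(No 1,2-shift: no single shift to an adjacent carbon would give a more stable cation.)
Step 2: A lone pair on the oxygen of CH3OH attacks the carbocation, forming a new C–O σ-bond and an oxonium ion.
Step 3: A second solvent molecule removes the proton on oxygen, giving the neutral ether product.
Total: 3 elementary steps.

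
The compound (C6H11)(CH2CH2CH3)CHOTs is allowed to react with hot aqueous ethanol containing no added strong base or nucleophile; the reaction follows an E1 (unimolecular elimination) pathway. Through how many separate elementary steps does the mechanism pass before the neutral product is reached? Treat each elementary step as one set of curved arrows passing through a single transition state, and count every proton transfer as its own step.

3

Step 1: The C–O bond breaks with both electrons going to the tosylate; TsO⁻ leaves and a secondary carbocation remains.
Step 2: Carbocation rearrangement: a 1,2-hydride shift from the adjacent cyclohexyl carbon converts the initially-formed secondary cation into the more stable tertiary cation.
Step 3: A water (or ethanol) molecule (solvent) deprotonates a β-carbon; as the C–H bond breaks, those electrons form the new alkene π bond.
Total: 3 elementary steps.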